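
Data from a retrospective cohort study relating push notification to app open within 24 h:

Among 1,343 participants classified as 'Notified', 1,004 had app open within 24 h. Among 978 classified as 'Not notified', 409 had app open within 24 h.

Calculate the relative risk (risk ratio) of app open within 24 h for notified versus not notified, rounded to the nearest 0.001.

1.788

From the description: a = 1004, b = 339, c = 409, d = 569.
Risk in exposed = 1004/1343 = 0.74758; risk in unexposed = 409/978 = 0.41820.
RR = 0.74758 / 0.41820 = 1.78761
The risk among the exposed is 1.79 times that among the unexposed.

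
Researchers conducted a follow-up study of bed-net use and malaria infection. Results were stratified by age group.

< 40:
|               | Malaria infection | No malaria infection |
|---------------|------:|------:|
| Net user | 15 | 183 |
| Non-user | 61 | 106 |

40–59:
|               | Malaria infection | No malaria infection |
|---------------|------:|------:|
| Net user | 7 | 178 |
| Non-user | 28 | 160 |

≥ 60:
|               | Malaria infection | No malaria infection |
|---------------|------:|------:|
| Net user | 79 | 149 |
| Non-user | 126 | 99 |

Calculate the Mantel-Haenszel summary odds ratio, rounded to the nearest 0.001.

0.288

OR_MH = Σ(aᵢdᵢ/nᵢ) / Σ(bᵢcᵢ/nᵢ), where nᵢ is the stratum total.
Stratum 1 (< 40): n = 365; a·d/n = 15·106/365 = 4.3562; b·c/n = 183·61/365 = 30.5836
Stratum 2 (40–59): n = 373; a·d/n = 7·160/373 = 3.0027; b·c/n = 178·28/373 = 13.3619
Stratum 3 (≥ 60): n = 453; a·d/n = 79·99/453 = 17.2649; b·c/n = 149·126/453 = 41.4437
OR_MH = (4.3562 + 3.0027 + 17.2649) / (30.5836 + 13.3619 + 41.4437) = 24.6237 / 85.3892 = 0.28837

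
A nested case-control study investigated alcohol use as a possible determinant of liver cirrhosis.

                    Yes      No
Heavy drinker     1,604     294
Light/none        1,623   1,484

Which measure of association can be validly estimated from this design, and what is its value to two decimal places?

Cells: a = 1604, b = 294, c = 1623, d = 1484.
This is a nested case-control study: participants were sampled on outcome status, so risks in the source population cannot be estimated directly — relative risk is not valid here. The odds ratio is the appropriate measure.
OR = (a·d)/(b·c) = (1604 × 1484) / (294 × 1623) = 2380336 / 477162 = 4.98853

4.99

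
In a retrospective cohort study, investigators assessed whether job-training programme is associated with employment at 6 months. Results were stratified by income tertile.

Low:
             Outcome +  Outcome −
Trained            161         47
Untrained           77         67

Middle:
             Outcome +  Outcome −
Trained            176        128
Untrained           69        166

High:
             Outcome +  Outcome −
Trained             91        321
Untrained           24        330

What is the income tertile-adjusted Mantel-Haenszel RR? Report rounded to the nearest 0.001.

1.897

RR_MH = Σ(aᵢ·n₀ᵢ/nᵢ) / Σ(cᵢ·n₁ᵢ/nᵢ), with n₁ᵢ = aᵢ+bᵢ (exposed), n₀ᵢ = cᵢ+dᵢ (unexposed), nᵢ = n₁ᵢ+n₀ᵢ.
Stratum 1 (Low): n₁ = 208, n₀ = 144, n = 352; a·n₀/n = 161·144/352 = 65.8636; c·n₁/n = 77·208/352 = 45.5000
Stratum 2 (Middle): n₁ = 304, n₀ = 235, n = 539; a·n₀/n = 176·235/539 = 76.7347; c·n₁/n = 69·304/539 = 38.9165
Stratum 3 (High): n₁ = 412, n₀ = 354, n = 766; a·n₀/n = 91·354/766 = 42.0548; c·n₁/n = 24·412/766 = 12.9086
RR_MH = (65.8636 + 76.7347 + 42.0548) / (45.5000 + 38.9165 + 12.9086) = 184.6532 / 97.3251 = 1.89728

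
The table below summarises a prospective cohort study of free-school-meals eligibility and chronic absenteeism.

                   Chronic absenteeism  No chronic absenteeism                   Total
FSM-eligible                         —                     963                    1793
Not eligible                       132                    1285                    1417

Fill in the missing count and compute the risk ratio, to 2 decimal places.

4.97

The missing cell is in the exposed row: 1793 − 963 = 830.
So a = 830, b = 963, c = 132, d = 1285.
RR = [a/(a+b)] / [c/(c+d)] = (830/1793) / (132/1417) = 0.46291/0.09315 = 4.96928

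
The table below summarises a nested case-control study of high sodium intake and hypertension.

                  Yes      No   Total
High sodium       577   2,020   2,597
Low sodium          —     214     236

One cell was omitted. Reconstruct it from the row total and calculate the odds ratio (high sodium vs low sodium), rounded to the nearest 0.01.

The missing cell is in the unexposed row: 236 − 214 = 22.
So a = 577, b = 2020, c = 22, d = 214.
OR = (a·d)/(b·c) = (577 × 214) / (2020 × 22) = 123478 / 44440 = 2.77853

2.78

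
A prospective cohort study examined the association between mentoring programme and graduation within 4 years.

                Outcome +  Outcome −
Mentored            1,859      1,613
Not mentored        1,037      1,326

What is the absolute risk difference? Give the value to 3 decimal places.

Cells: a = 1859, b = 1613, c = 1037, d = 1326.
Risk in exposed = 1859/3472 = 0.535426; risk in unexposed = 1037/2363 = 0.438849.
Risk difference = 0.535426 − 0.438849 = 0.096577

0.097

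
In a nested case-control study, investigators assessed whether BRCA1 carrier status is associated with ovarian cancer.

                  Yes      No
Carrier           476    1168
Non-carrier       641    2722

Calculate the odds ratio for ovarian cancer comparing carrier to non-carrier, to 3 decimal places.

Cells: a = 476, b = 1168, c = 641, d = 2722.
OR = (a·d)/(b·c) = (476 × 2722) / (1168 × 641) = 1295672 / 748688 = 1.73059
The odds of ovarian cancer are about 1.73 times as high in the carrier group.

1.731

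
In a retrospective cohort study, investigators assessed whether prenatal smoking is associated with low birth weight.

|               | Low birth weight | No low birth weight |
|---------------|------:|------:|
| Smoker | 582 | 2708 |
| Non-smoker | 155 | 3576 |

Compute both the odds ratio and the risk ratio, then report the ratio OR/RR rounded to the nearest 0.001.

1.164

Cells: a = 582, b = 2708, c = 155, d = 3576.
OR = (582·3576)/(2708·155) = 2081232/419740 = 4.95838
Risk in exposed = 582/3290 = 0.17690; risk in unexposed = 155/3731 = 0.04154; RR = 4.25815
OR/RR = 4.95838 / 4.25815 = 1.16445
The outcome is not rare, so the OR lies further from 1 than the RR.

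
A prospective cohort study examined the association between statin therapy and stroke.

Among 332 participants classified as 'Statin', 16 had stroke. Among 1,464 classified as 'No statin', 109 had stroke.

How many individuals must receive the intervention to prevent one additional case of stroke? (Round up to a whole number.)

Risk in treated group = 16/332 = 0.04819; risk in control = 109/1464 = 0.07445.
Absolute risk reduction = 0.07445 − 0.04819 = 0.02626
NNT = 1 / ARR = 1 / 0.02626 = 38.080 → round up → 39

39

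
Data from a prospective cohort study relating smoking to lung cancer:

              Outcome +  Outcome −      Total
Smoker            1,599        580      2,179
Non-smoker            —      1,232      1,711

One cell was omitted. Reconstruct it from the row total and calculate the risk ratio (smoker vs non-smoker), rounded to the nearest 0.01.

2.62

The missing cell is in the unexposed row: 1711 − 1232 = 479.
So a = 1599, b = 580, c = 479, d = 1232.
RR = [a/(a+b)] / [c/(c+d)] = (1599/2179) / (479/1711) = 0.73382/0.27995 = 2.62123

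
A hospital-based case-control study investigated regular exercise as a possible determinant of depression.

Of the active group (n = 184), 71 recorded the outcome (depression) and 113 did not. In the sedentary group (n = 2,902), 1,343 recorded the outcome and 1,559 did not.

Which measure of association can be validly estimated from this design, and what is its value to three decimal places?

0.729

From the description: a = 71, b = 113, c = 1343, d = 1559.
This is a hospital-based case-control study: participants were sampled on outcome status, so risks in the source population cannot be estimated directly — relative risk is not valid here. The odds ratio is the appropriate measure.
OR = (a·d)/(b·c) = (71 × 1559) / (113 × 1343) = 110689 / 151759 = 0.72937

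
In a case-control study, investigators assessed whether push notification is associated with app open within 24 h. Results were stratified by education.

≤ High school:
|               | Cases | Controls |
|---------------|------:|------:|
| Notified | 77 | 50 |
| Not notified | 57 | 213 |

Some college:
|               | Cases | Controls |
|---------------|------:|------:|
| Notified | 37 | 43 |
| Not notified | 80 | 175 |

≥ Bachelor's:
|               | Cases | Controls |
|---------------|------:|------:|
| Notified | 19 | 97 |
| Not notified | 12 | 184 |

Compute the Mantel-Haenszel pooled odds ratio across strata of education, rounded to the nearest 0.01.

OR_MH = Σ(aᵢdᵢ/nᵢ) / Σ(bᵢcᵢ/nᵢ), where nᵢ is the stratum total.
Stratum 1 (≤ High school): n = 397; a·d/n = 77·213/397 = 41.3123; b·c/n = 50·57/397 = 7.1788
Stratum 2 (Some college): n = 335; a·d/n = 37·175/335 = 19.3284; b·c/n = 43·80/335 = 10.2687
Stratum 3 (≥ Bachelor's): n = 312; a·d/n = 19·184/312 = 11.2051; b·c/n = 97·12/312 = 3.7308
OR_MH = (41.3123 + 19.3284 + 11.2051) / (7.1788 + 10.2687 + 3.7308) = 71.8458 / 21.1783 = 3.39243

3.39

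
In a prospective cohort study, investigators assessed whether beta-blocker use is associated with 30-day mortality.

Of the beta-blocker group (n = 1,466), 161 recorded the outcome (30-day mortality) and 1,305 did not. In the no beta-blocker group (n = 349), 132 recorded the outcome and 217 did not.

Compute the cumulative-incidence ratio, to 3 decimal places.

0.290

From the description: a = 161, b = 1305, c = 132, d = 217.
Risk in exposed = 161/1466 = 0.10982; risk in unexposed = 132/349 = 0.37822.
RR = 0.10982 / 0.37822 = 0.29036
The risk is 71% lower among the exposed than among the unexposed.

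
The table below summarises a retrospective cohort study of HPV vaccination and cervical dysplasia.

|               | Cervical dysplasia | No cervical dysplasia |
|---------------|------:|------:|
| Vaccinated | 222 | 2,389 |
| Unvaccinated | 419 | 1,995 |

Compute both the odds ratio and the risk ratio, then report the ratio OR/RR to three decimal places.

Cells: a = 222, b = 2389, c = 419, d = 1995.
OR = (222·1995)/(2389·419) = 442890/1000991 = 0.44245
Risk in exposed = 222/2611 = 0.08502; risk in unexposed = 419/2414 = 0.17357; RR = 0.48986
OR/RR = 0.44245 / 0.48986 = 0.90323
The outcome is not rare, so the OR lies further from 1 than the RR.

0.903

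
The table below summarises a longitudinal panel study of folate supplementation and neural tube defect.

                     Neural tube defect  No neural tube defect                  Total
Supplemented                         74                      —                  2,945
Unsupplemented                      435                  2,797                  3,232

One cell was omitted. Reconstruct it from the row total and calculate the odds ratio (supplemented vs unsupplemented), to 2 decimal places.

The missing cell is in the exposed row: 2945 − 74 = 2871.
So a = 74, b = 2871, c = 435, d = 2797.
OR = (a·d)/(b·c) = (74 × 2797) / (2871 × 435) = 206978 / 1248885 = 0.16573

0.17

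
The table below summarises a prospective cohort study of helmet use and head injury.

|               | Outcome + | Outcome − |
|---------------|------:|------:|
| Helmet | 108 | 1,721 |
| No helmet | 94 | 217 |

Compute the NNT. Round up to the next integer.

5

Risk in treated group = 108/1829 = 0.05905; risk in control = 94/311 = 0.30225.
Absolute risk reduction = 0.30225 − 0.05905 = 0.24320
NNT = 1 / ARR = 1 / 0.24320 = 4.112 → round up → 5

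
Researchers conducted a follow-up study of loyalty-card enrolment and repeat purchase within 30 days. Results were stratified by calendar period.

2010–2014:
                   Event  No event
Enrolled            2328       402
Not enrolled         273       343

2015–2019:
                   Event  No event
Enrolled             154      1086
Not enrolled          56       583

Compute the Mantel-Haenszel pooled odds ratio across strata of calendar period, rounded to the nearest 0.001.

4.395

OR_MH = Σ(aᵢdᵢ/nᵢ) / Σ(bᵢcᵢ/nᵢ), where nᵢ is the stratum total.
Stratum 1 (2010–2014): n = 3346; a·d/n = 2328·343/3346 = 238.6444; b·c/n = 402·273/3346 = 32.7992
Stratum 2 (2015–2019): n = 1879; a·d/n = 154·583/1879 = 47.7818; b·c/n = 1086·56/1879 = 32.3662
OR_MH = (238.6444 + 47.7818) / (32.7992 + 32.3662) = 286.4262 / 65.1653 = 4.39538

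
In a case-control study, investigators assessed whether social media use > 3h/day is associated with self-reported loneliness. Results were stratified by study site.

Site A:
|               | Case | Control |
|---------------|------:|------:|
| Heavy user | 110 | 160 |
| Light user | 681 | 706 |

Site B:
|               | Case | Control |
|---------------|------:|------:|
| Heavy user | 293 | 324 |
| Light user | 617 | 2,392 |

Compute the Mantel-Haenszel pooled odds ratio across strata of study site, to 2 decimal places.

1.99

OR_MH = Σ(aᵢdᵢ/nᵢ) / Σ(bᵢcᵢ/nᵢ), where nᵢ is the stratum total.
Stratum 1 (Site A): n = 1657; a·d/n = 110·706/1657 = 46.8678; b·c/n = 160·681/1657 = 65.7574
Stratum 2 (Site B): n = 3626; a·d/n = 293·2392/3626 = 193.2863; b·c/n = 324·617/3626 = 55.1318
OR_MH = (46.8678 + 193.2863) / (65.7574 + 55.1318) = 240.1541 / 120.8892 = 1.98656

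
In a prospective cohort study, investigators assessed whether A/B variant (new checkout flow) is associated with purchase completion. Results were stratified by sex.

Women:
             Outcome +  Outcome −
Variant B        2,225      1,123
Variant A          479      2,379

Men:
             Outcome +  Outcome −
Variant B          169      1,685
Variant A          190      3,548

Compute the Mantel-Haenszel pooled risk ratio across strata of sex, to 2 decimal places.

3.54

RR_MH = Σ(aᵢ·n₀ᵢ/nᵢ) / Σ(cᵢ·n₁ᵢ/nᵢ), with n₁ᵢ = aᵢ+bᵢ (exposed), n₀ᵢ = cᵢ+dᵢ (unexposed), nᵢ = n₁ᵢ+n₀ᵢ.
Stratum 1 (Women): n₁ = 3348, n₀ = 2858, n = 6206; a·n₀/n = 2225·2858/6206 = 1024.6616; c·n₁/n = 479·3348/6206 = 258.4099
Stratum 2 (Men): n₁ = 1854, n₀ = 3738, n = 5592; a·n₀/n = 169·3738/5592 = 112.9689; c·n₁/n = 190·1854/5592 = 62.9936
RR_MH = (1024.6616 + 112.9689) / (258.4099 + 62.9936) = 1137.6305 / 321.4035 = 3.53957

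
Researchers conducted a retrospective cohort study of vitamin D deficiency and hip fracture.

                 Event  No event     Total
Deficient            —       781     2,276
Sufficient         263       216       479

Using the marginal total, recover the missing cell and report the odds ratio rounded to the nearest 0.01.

1.57

The missing cell is in the exposed row: 2276 − 781 = 1495.
So a = 1495, b = 781, c = 263, d = 216.
OR = (a·d)/(b·c) = (1495 × 216) / (781 × 263) = 322920 / 205403 = 1.57213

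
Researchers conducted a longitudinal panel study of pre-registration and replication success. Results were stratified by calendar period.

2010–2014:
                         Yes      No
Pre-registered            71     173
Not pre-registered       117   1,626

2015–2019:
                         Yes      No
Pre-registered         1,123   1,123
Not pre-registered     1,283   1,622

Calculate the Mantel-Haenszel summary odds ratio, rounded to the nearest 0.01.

1.42

OR_MH = Σ(aᵢdᵢ/nᵢ) / Σ(bᵢcᵢ/nᵢ), where nᵢ is the stratum total.
Stratum 1 (2010–2014): n = 1987; a·d/n = 71·1626/1987 = 58.1007; b·c/n = 173·117/1987 = 10.1867
Stratum 2 (2015–2019): n = 5151; a·d/n = 1123·1622/5151 = 353.6218; b·c/n = 1123·1283/5151 = 279.7144
OR_MH = (58.1007 + 353.6218) / (10.1867 + 279.7144) = 411.7225 / 289.9011 = 1.42022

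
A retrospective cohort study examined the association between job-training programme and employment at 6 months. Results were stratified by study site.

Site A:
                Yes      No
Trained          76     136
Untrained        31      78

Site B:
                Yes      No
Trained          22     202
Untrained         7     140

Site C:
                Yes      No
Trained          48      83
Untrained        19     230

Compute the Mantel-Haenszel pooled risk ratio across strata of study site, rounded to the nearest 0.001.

RR_MH = Σ(aᵢ·n₀ᵢ/nᵢ) / Σ(cᵢ·n₁ᵢ/nᵢ), with n₁ᵢ = aᵢ+bᵢ (exposed), n₀ᵢ = cᵢ+dᵢ (unexposed), nᵢ = n₁ᵢ+n₀ᵢ.
Stratum 1 (Site A): n₁ = 212, n₀ = 109, n = 321; a·n₀/n = 76·109/321 = 25.8069; c·n₁/n = 31·212/321 = 20.4735
Stratum 2 (Site B): n₁ = 224, n₀ = 147, n = 371; a·n₀/n = 22·147/371 = 8.7170; c·n₁/n = 7·224/371 = 4.2264
Stratum 3 (Site C): n₁ = 131, n₀ = 249, n = 380; a·n₀/n = 48·249/380 = 31.4526; c·n₁/n = 19·131/380 = 6.5500
RR_MH = (25.8069 + 8.7170 + 31.4526) / (20.4735 + 4.2264 + 6.5500) = 65.9765 / 31.2499 = 2.11125

2.111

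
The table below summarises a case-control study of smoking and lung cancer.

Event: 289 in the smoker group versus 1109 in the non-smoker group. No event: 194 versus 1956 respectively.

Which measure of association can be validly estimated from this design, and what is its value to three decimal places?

From the description: a = 289, b = 194, c = 1109, d = 1956.
This is a case-control study: participants were sampled on outcome status, so risks in the source population cannot be estimated directly — relative risk is not valid here. The odds ratio is the appropriate measure.
OR = (a·d)/(b·c) = (289 × 1956) / (194 × 1109) = 565284 / 215146 = 2.62744

2.627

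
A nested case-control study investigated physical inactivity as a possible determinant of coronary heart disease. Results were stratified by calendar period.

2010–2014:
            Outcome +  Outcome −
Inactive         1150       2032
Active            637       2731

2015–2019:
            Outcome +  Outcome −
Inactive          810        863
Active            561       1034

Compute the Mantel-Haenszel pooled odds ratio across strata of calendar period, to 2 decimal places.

OR_MH = Σ(aᵢdᵢ/nᵢ) / Σ(bᵢcᵢ/nᵢ), where nᵢ is the stratum total.
Stratum 1 (2010–2014): n = 6550; a·d/n = 1150·2731/6550 = 479.4885; b·c/n = 2032·637/6550 = 197.6159
Stratum 2 (2015–2019): n = 3268; a·d/n = 810·1034/3268 = 256.2852; b·c/n = 863·561/3268 = 148.1466
OR_MH = (479.4885 + 256.2852) / (197.6159 + 148.1466) = 735.7737 / 345.7625 = 2.12797

2.13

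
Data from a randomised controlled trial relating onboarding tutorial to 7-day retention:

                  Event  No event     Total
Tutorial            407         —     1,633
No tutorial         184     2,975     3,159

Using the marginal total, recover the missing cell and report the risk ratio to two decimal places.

The missing cell is in the exposed row: 1633 − 407 = 1226.
So a = 407, b = 1226, c = 184, d = 2975.
RR = [a/(a+b)] / [c/(c+d)] = (407/1633) / (184/3159) = 0.24923/0.05825 = 4.27898

4.28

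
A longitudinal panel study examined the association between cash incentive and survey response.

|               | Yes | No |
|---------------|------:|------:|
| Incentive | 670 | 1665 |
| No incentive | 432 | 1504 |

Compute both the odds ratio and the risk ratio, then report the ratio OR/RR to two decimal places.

1.09

Cells: a = 670, b = 1665, c = 432, d = 1504.
OR = (670·1504)/(1665·432) = 1007680/719280 = 1.40096
Risk in exposed = 670/2335 = 0.28694; risk in unexposed = 432/1936 = 0.22314; RR = 1.28591
OR/RR = 1.40096 / 1.28591 = 1.08947
The outcome is not rare, so the OR lies further from 1 than the RR.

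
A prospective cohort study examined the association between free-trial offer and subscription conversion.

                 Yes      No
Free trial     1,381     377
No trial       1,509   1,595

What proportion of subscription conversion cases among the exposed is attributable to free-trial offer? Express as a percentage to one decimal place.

38.1

Cells: a = 1381, b = 377, c = 1509, d = 1595.
Risk in exposed = 1381/1758 = 0.78555; risk in unexposed = 1509/3104 = 0.48615.
RR = 0.78555/0.48615 = 1.61587
AR% = (RR − 1)/RR × 100 = (1.61587 − 1)/1.61587 × 100 = 38.1140%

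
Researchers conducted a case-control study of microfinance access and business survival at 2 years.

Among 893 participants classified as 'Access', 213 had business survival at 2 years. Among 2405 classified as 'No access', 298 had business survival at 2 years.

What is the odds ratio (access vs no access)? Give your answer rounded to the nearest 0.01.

From the description: a = 213, b = 680, c = 298, d = 2107.
OR = (a·d)/(b·c) = (213 × 2107) / (680 × 298) = 448791 / 202640 = 2.21472
The odds of business survival at 2 years are about 2.21 times as high in the access group.

2.21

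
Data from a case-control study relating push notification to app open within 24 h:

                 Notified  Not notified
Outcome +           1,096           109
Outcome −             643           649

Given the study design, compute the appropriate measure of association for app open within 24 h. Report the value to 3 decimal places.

Reading the table with exposure as columns: a = 1096 (Notified, case), b = 643 (Notified, non-case), c = 109 (Not notified, case), d = 649.
This is a case-control study: participants were sampled on outcome status, so risks in the source population cannot be estimated directly — relative risk is not valid here. The odds ratio is the appropriate measure.
OR = (a·d)/(b·c) = (1096 × 649) / (643 × 109) = 711304 / 70087 = 10.14887

10.149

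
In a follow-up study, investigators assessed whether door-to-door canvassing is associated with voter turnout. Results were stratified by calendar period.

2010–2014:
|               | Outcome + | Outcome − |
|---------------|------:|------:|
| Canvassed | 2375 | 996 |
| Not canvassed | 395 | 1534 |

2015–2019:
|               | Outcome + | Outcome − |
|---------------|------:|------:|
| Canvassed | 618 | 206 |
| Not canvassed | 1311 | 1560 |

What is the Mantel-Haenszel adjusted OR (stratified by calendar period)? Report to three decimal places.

6.437

OR_MH = Σ(aᵢdᵢ/nᵢ) / Σ(bᵢcᵢ/nᵢ), where nᵢ is the stratum total.
Stratum 1 (2010–2014): n = 5300; a·d/n = 2375·1534/5300 = 687.4057; b·c/n = 996·395/5300 = 74.2302
Stratum 2 (2015–2019): n = 3695; a·d/n = 618·1560/3695 = 260.9147; b·c/n = 206·1311/3695 = 73.0896
OR_MH = (687.4057 + 260.9147) / (74.2302 + 73.0896) = 948.3204 / 147.3198 = 6.43716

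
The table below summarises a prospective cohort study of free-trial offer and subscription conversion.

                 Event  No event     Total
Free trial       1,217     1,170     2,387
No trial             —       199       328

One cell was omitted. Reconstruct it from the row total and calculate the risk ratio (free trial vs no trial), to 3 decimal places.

1.296

The missing cell is in the unexposed row: 328 − 199 = 129.
So a = 1217, b = 1170, c = 129, d = 199.
RR = [a/(a+b)] / [c/(c+d)] = (1217/2387) / (129/328) = 0.50984/0.39329 = 1.29635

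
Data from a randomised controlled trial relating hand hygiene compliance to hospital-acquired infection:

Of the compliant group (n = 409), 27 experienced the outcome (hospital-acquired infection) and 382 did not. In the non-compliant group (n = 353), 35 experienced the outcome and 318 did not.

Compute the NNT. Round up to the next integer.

Risk in treated group = 27/409 = 0.06601; risk in control = 35/353 = 0.09915.
Absolute risk reduction = 0.09915 − 0.06601 = 0.03314
NNT = 1 / ARR = 1 / 0.03314 = 30.179 → round up → 31

31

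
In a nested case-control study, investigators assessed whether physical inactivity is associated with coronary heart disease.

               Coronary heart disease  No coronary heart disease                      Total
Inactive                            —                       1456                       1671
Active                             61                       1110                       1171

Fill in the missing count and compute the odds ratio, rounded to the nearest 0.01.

The missing cell is in the exposed row: 1671 − 1456 = 215.
So a = 215, b = 1456, c = 61, d = 1110.
OR = (a·d)/(b·c) = (215 × 1110) / (1456 × 61) = 238650 / 88816 = 2.68702

2.69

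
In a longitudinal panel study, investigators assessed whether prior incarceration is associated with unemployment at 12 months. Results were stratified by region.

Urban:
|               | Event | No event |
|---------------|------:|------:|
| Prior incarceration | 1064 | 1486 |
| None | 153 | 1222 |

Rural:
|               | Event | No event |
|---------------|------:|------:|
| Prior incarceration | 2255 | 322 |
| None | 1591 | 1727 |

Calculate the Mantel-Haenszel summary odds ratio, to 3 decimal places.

OR_MH = Σ(aᵢdᵢ/nᵢ) / Σ(bᵢcᵢ/nᵢ), where nᵢ is the stratum total.
Stratum 1 (Urban): n = 3925; a·d/n = 1064·1222/3925 = 331.2632; b·c/n = 1486·153/3925 = 57.9256
Stratum 2 (Rural): n = 5895; a·d/n = 2255·1727/5895 = 660.6251; b·c/n = 322·1591/5895 = 86.9045
OR_MH = (331.2632 + 660.6251) / (57.9256 + 86.9045) = 991.8883 / 144.8301 = 6.84863

6.849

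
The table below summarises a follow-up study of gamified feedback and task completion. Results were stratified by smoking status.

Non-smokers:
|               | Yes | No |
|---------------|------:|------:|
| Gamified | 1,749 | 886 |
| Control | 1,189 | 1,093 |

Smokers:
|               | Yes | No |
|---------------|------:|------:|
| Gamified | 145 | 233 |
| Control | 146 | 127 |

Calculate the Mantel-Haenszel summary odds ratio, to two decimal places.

1.56

OR_MH = Σ(aᵢdᵢ/nᵢ) / Σ(bᵢcᵢ/nᵢ), where nᵢ is the stratum total.
Stratum 1 (Non-smokers): n = 4917; a·d/n = 1749·1093/4917 = 388.7852; b·c/n = 886·1189/4917 = 214.2473
Stratum 2 (Smokers): n = 651; a·d/n = 145·127/651 = 28.2873; b·c/n = 233·146/651 = 52.2550
OR_MH = (388.7852 + 28.2873) / (214.2473 + 52.2550) = 417.0725 / 266.5023 = 1.56499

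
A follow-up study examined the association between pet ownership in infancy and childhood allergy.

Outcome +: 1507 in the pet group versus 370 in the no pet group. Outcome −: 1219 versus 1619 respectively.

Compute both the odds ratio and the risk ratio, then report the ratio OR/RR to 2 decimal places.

1.82

From the description: a = 1507, b = 1219, c = 370, d = 1619.
OR = (1507·1619)/(1219·370) = 2439833/451030 = 5.40947
Risk in exposed = 1507/2726 = 0.55282; risk in unexposed = 370/1989 = 0.18602; RR = 2.97181
OR/RR = 5.40947 / 2.97181 = 1.82026
The outcome is not rare, so the OR lies further from 1 than the RR.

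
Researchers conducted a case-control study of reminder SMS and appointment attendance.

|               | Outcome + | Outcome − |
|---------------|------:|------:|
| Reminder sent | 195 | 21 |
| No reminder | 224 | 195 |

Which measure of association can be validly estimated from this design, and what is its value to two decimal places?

Cells: a = 195, b = 21, c = 224, d = 195.
This is a case-control study: participants were sampled on outcome status, so risks in the source population cannot be estimated directly — relative risk is not valid here. The odds ratio is the appropriate measure.
OR = (a·d)/(b·c) = (195 × 195) / (21 × 224) = 38025 / 4704 = 8.08355

8.08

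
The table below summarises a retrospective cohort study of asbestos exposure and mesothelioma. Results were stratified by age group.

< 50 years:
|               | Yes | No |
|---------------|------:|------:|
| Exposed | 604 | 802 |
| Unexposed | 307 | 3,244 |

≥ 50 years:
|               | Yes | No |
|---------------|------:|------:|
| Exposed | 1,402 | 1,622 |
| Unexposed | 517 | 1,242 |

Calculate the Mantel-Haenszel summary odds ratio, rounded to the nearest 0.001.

OR_MH = Σ(aᵢdᵢ/nᵢ) / Σ(bᵢcᵢ/nᵢ), where nᵢ is the stratum total.
Stratum 1 (< 50 years): n = 4957; a·d/n = 604·3244/4957 = 395.2746; b·c/n = 802·307/4957 = 49.6700
Stratum 2 (≥ 50 years): n = 4783; a·d/n = 1402·1242/4783 = 364.0569; b·c/n = 1622·517/4783 = 175.3239
OR_MH = (395.2746 + 364.0569) / (49.6700 + 175.3239) = 759.3314 / 224.9938 = 3.37490

3.375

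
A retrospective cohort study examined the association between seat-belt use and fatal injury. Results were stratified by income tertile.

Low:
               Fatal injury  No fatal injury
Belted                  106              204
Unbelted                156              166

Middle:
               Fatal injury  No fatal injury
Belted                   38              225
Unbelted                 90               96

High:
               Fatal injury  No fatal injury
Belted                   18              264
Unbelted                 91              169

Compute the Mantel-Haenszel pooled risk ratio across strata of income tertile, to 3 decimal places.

RR_MH = Σ(aᵢ·n₀ᵢ/nᵢ) / Σ(cᵢ·n₁ᵢ/nᵢ), with n₁ᵢ = aᵢ+bᵢ (exposed), n₀ᵢ = cᵢ+dᵢ (unexposed), nᵢ = n₁ᵢ+n₀ᵢ.
Stratum 1 (Low): n₁ = 310, n₀ = 322, n = 632; a·n₀/n = 106·322/632 = 54.0063; c·n₁/n = 156·310/632 = 76.5190
Stratum 2 (Middle): n₁ = 263, n₀ = 186, n = 449; a·n₀/n = 38·186/449 = 15.7416; c·n₁/n = 90·263/449 = 52.7171
Stratum 3 (High): n₁ = 282, n₀ = 260, n = 542; a·n₀/n = 18·260/542 = 8.6347; c·n₁/n = 91·282/542 = 47.3469
RR_MH = (54.0063 + 15.7416 + 8.6347) / (76.5190 + 52.7171 + 47.3469) = 78.3827 / 176.5830 = 0.44389

0.444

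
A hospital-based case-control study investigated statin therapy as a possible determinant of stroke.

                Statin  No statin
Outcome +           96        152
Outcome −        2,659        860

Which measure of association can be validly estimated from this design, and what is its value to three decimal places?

Reading the table with exposure as columns: a = 96 (Statin, case), b = 2659 (Statin, non-case), c = 152 (No statin, case), d = 860.
This is a hospital-based case-control study: participants were sampled on outcome status, so risks in the source population cannot be estimated directly — relative risk is not valid here. The odds ratio is the appropriate measure.
OR = (a·d)/(b·c) = (96 × 860) / (2659 × 152) = 82560 / 404168 = 0.20427

0.204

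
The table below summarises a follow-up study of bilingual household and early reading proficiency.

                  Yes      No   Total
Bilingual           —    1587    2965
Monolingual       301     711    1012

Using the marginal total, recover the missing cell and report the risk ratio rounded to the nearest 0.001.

1.563

The missing cell is in the exposed row: 2965 − 1587 = 1378.
So a = 1378, b = 1587, c = 301, d = 711.
RR = [a/(a+b)] / [c/(c+d)] = (1378/2965) / (301/1012) = 0.46476/0.29743 = 1.56257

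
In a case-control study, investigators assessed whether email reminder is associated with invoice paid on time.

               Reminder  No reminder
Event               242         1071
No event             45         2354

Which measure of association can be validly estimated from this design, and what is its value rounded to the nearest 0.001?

Reading the table with exposure as columns: a = 242 (Reminder, case), b = 45 (Reminder, non-case), c = 1071 (No reminder, case), d = 2354.
This is a case-control study: participants were sampled on outcome status, so risks in the source population cannot be estimated directly — relative risk is not valid here. The odds ratio is the appropriate measure.
OR = (a·d)/(b·c) = (242 × 2354) / (45 × 1071) = 569668 / 48195 = 11.82006

11.820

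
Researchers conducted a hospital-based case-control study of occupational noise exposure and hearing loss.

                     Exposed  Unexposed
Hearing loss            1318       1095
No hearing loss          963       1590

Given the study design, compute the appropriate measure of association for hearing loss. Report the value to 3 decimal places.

1.987

Reading the table with exposure as columns: a = 1318 (Exposed, case), b = 963 (Exposed, non-case), c = 1095 (Unexposed, case), d = 1590.
This is a hospital-based case-control study: participants were sampled on outcome status, so risks in the source population cannot be estimated directly — relative risk is not valid here. The odds ratio is the appropriate measure.
OR = (a·d)/(b·c) = (1318 × 1590) / (963 × 1095) = 2095620 / 1054485 = 1.98734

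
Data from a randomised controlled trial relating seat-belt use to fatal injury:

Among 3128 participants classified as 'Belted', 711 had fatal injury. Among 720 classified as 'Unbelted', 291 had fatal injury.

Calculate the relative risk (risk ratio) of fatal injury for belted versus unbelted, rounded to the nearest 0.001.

0.562

From the description: a = 711, b = 2417, c = 291, d = 429.
Risk in exposed = 711/3128 = 0.22730; risk in unexposed = 291/720 = 0.40417.
RR = 0.22730 / 0.40417 = 0.56240
The risk is 44% lower among the exposed than among the unexposed.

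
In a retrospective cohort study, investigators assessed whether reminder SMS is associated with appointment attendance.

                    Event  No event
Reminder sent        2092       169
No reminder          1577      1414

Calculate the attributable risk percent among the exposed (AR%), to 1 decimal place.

43.0

Cells: a = 2092, b = 169, c = 1577, d = 1414.
Risk in exposed = 2092/2261 = 0.92525; risk in unexposed = 1577/2991 = 0.52725.
RR = 0.92525/0.52725 = 1.75487
AR% = (RR − 1)/RR × 100 = (1.75487 − 1)/1.75487 × 100 = 43.0158%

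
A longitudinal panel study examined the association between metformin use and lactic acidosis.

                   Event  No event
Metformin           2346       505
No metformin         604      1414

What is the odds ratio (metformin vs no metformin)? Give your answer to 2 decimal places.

10.88

Cells: a = 2346, b = 505, c = 604, d = 1414.
OR = (a·d)/(b·c) = (2346 × 1414) / (505 × 604) = 3317244 / 305020 = 10.87550
The odds of lactic acidosis are about 10.88 times as high in the metformin group.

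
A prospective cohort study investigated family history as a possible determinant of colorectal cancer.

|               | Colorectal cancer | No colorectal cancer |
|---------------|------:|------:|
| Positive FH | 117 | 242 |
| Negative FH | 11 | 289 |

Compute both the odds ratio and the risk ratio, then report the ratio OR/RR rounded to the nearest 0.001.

Cells: a = 117, b = 242, c = 11, d = 289.
OR = (117·289)/(242·11) = 33813/2662 = 12.70210
Risk in exposed = 117/359 = 0.32591; risk in unexposed = 11/300 = 0.03667; RR = 8.88833
OR/RR = 12.70210 / 8.88833 = 1.42908
The outcome is not rare, so the OR lies further from 1 than the RR.

1.429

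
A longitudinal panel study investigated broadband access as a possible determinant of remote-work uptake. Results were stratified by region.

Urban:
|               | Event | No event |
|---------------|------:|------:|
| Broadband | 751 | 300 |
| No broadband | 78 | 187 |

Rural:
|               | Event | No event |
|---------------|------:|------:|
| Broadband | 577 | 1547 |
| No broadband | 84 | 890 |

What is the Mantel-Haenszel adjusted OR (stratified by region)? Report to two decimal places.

OR_MH = Σ(aᵢdᵢ/nᵢ) / Σ(bᵢcᵢ/nᵢ), where nᵢ is the stratum total.
Stratum 1 (Urban): n = 1316; a·d/n = 751·187/1316 = 106.7150; b·c/n = 300·78/1316 = 17.7812
Stratum 2 (Rural): n = 3098; a·d/n = 577·890/3098 = 165.7618; b·c/n = 1547·84/3098 = 41.9458
OR_MH = (106.7150 + 165.7618) / (17.7812 + 41.9458) = 272.4768 / 59.7269 = 4.56204

4.56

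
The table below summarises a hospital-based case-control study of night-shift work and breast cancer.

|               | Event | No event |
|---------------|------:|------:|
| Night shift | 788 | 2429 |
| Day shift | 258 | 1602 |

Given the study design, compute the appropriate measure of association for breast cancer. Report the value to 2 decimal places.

2.01

Cells: a = 788, b = 2429, c = 258, d = 1602.
This is a hospital-based case-control study: participants were sampled on outcome status, so risks in the source population cannot be estimated directly — relative risk is not valid here. The odds ratio is the appropriate measure.
OR = (a·d)/(b·c) = (788 × 1602) / (2429 × 258) = 1262376 / 626682 = 2.01438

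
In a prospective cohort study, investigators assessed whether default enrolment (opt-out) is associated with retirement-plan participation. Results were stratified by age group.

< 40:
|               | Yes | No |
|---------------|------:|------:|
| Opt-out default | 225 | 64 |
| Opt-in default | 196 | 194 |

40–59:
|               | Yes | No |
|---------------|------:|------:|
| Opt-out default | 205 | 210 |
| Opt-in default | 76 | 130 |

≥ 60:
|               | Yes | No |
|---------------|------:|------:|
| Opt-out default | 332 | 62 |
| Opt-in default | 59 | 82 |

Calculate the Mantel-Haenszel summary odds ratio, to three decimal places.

OR_MH = Σ(aᵢdᵢ/nᵢ) / Σ(bᵢcᵢ/nᵢ), where nᵢ is the stratum total.
Stratum 1 (< 40): n = 679; a·d/n = 225·194/679 = 64.2857; b·c/n = 64·196/679 = 18.4742
Stratum 2 (40–59): n = 621; a·d/n = 205·130/621 = 42.9147; b·c/n = 210·76/621 = 25.7005
Stratum 3 (≥ 60): n = 535; a·d/n = 332·82/535 = 50.8860; b·c/n = 62·59/535 = 6.8374
OR_MH = (64.2857 + 42.9147 + 50.8860) / (18.4742 + 25.7005 + 6.8374) = 158.0863 / 51.0121 = 3.09900

3.099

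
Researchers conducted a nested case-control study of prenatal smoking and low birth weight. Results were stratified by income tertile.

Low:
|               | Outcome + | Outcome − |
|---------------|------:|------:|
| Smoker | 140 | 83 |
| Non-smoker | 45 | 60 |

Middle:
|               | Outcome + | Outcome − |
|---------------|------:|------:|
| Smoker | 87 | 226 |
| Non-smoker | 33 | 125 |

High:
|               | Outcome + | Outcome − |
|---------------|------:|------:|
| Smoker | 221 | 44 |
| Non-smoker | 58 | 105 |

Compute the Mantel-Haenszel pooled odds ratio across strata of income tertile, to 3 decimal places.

3.101

OR_MH = Σ(aᵢdᵢ/nᵢ) / Σ(bᵢcᵢ/nᵢ), where nᵢ is the stratum total.
Stratum 1 (Low): n = 328; a·d/n = 140·60/328 = 25.6098; b·c/n = 83·45/328 = 11.3872
Stratum 2 (Middle): n = 471; a·d/n = 87·125/471 = 23.0892; b·c/n = 226·33/471 = 15.8344
Stratum 3 (High): n = 428; a·d/n = 221·105/428 = 54.2173; b·c/n = 44·58/428 = 5.9626
OR_MH = (25.6098 + 23.0892 + 54.2173) / (11.3872 + 15.8344 + 5.9626) = 102.9162 / 33.1842 = 3.10136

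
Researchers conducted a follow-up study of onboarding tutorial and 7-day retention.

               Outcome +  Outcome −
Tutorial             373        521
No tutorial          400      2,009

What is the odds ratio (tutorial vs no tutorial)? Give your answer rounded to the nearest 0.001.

Cells: a = 373, b = 521, c = 400, d = 2009.
OR = (a·d)/(b·c) = (373 × 2009) / (521 × 400) = 749357 / 208400 = 3.59576
The odds of 7-day retention are about 3.60 times as high in the tutorial group.

3.596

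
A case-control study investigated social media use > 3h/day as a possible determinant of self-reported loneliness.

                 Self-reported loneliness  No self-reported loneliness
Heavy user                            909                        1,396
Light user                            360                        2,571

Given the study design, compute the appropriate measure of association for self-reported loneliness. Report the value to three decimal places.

Cells: a = 909, b = 1396, c = 360, d = 2571.
This is a case-control study: participants were sampled on outcome status, so risks in the source population cannot be estimated directly — relative risk is not valid here. The odds ratio is the appropriate measure.
OR = (a·d)/(b·c) = (909 × 2571) / (1396 × 360) = 2337039 / 502560 = 4.65027

4.650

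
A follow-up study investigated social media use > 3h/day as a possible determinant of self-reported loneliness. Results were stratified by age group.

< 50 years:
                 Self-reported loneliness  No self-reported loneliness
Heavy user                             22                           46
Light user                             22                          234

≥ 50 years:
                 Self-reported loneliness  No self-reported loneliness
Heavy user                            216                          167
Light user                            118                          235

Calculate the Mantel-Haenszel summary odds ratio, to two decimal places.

OR_MH = Σ(aᵢdᵢ/nᵢ) / Σ(bᵢcᵢ/nᵢ), where nᵢ is the stratum total.
Stratum 1 (< 50 years): n = 324; a·d/n = 22·234/324 = 15.8889; b·c/n = 46·22/324 = 3.1235
Stratum 2 (≥ 50 years): n = 736; a·d/n = 216·235/736 = 68.9674; b·c/n = 167·118/736 = 26.7745
OR_MH = (15.8889 + 68.9674) / (3.1235 + 26.7745) = 84.8563 / 29.8979 = 2.83820

2.84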